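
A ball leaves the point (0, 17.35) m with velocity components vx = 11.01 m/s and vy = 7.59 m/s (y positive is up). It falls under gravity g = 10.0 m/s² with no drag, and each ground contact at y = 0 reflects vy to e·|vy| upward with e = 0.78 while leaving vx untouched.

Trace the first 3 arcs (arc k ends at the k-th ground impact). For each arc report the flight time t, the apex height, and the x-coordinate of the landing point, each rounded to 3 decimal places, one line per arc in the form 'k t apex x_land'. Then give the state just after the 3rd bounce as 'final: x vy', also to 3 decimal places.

1 2.770 20.230 30.503
2 3.138 12.308 65.052
3 2.448 7.488 91.999
final: 91.999 9.546

Arc 1: start y=17.350, vy=7.590 → t=2.770, apex=20.230, x_land=30.503, impact vy=-20.115
  bounce: vy ← 0.78·20.115 = 15.690
Arc 2: start y=0.000, vy=15.690 → t=3.138, apex=12.308, x_land=65.052, impact vy=-15.690
  bounce: vy ← 0.78·15.690 = 12.238
Arc 3: start y=0.000, vy=12.238 → t=2.448, apex=7.488, x_land=91.999, impact vy=-12.238
  bounce: vy ← 0.78·12.238 = 9.546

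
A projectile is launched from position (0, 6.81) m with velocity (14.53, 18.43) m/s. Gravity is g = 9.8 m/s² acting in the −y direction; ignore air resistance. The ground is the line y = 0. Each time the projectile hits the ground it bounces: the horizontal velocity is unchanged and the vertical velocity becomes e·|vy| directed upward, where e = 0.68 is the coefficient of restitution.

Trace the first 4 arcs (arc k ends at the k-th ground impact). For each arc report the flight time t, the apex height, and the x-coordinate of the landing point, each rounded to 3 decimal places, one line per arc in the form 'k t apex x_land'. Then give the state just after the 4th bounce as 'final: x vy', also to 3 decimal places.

Arc 1: start y=6.810, vy=18.430 → t=4.100, apex=24.140, x_land=59.576, impact vy=-21.752
  bounce: vy ← 0.68·21.752 = 14.791
Arc 2: start y=0.000, vy=14.791 → t=3.019, apex=11.162, x_land=103.436, impact vy=-14.791
  bounce: vy ← 0.68·14.791 = 10.058
Arc 3: start y=0.000, vy=10.058 → t=2.053, apex=5.161, x_land=133.261, impact vy=-10.058
  bounce: vy ← 0.68·10.058 = 6.839
Arc 4: start y=0.000, vy=6.839 → t=1.396, apex=2.387, x_land=153.542, impact vy=-6.839
  bounce: vy ← 0.68·6.839 = 4.651

1 4.100 24.140 59.576
2 3.019 11.162 103.436
3 2.053 5.161 133.261
4 1.396 2.387 153.542
final: 153.542 4.651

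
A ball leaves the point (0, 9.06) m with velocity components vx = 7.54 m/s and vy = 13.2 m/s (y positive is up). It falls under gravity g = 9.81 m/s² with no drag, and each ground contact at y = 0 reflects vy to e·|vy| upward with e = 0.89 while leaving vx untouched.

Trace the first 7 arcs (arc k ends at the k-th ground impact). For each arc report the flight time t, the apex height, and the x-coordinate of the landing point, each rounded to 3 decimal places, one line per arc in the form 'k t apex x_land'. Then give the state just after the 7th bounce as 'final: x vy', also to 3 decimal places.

Arc 1: start y=9.060, vy=13.200 → t=3.258, apex=17.941, x_land=24.566, impact vy=-18.762
  bounce: vy ← 0.89·18.762 = 16.698
Arc 2: start y=0.000, vy=16.698 → t=3.404, apex=14.211, x_land=50.234, impact vy=-16.698
  bounce: vy ← 0.89·16.698 = 14.861
Arc 3: start y=0.000, vy=14.861 → t=3.030, apex=11.256, x_land=73.078, impact vy=-14.861
  bounce: vy ← 0.89·14.861 = 13.226
Arc 4: start y=0.000, vy=13.226 → t=2.697, apex=8.916, x_land=93.410, impact vy=-13.226
  bounce: vy ← 0.89·13.226 = 11.771
Arc 5: start y=0.000, vy=11.771 → t=2.400, apex=7.063, x_land=111.505, impact vy=-11.771
  bounce: vy ← 0.89·11.771 = 10.477
Arc 6: start y=0.000, vy=10.477 → t=2.136, apex=5.594, x_land=127.610, impact vy=-10.477
  bounce: vy ← 0.89·10.477 = 9.324
Arc 7: start y=0.000, vy=9.324 → t=1.901, apex=4.431, x_land=141.943, impact vy=-9.324
  bounce: vy ← 0.89·9.324 = 8.299

1 3.258 17.941 24.566
2 3.404 14.211 50.234
3 3.030 11.256 73.078
4 2.697 8.916 93.410
5 2.400 7.063 111.505
6 2.136 5.594 127.610
7 1.901 4.431 141.943
final: 141.943 8.299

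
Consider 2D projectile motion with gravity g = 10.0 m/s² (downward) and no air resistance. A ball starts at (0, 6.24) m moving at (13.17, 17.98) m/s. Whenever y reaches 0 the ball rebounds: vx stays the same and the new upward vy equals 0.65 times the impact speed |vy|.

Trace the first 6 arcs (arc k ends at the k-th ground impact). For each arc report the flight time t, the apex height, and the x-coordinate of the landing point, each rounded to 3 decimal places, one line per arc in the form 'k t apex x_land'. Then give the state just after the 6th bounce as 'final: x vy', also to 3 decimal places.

Arc 1: start y=6.240, vy=17.980 → t=3.915, apex=22.404, x_land=51.558, impact vy=-21.168
  bounce: vy ← 0.65·21.168 = 13.759
Arc 2: start y=0.000, vy=13.759 → t=2.752, apex=9.466, x_land=87.799, impact vy=-13.759
  bounce: vy ← 0.65·13.759 = 8.943
Arc 3: start y=0.000, vy=8.943 → t=1.789, apex=3.999, x_land=111.356, impact vy=-8.943
  bounce: vy ← 0.65·8.943 = 5.813
Arc 4: start y=0.000, vy=5.813 → t=1.163, apex=1.690, x_land=126.668, impact vy=-5.813
  bounce: vy ← 0.65·5.813 = 3.779
Arc 5: start y=0.000, vy=3.779 → t=0.756, apex=0.714, x_land=136.621, impact vy=-3.779
  bounce: vy ← 0.65·3.779 = 2.456
Arc 6: start y=0.000, vy=2.456 → t=0.491, apex=0.302, x_land=143.091, impact vy=-2.456
  bounce: vy ← 0.65·2.456 = 1.596

1 3.915 22.404 51.558
2 2.752 9.466 87.799
3 1.789 3.999 111.356
4 1.163 1.690 126.668
5 0.756 0.714 136.621
6 0.491 0.302 143.091
final: 143.091 1.596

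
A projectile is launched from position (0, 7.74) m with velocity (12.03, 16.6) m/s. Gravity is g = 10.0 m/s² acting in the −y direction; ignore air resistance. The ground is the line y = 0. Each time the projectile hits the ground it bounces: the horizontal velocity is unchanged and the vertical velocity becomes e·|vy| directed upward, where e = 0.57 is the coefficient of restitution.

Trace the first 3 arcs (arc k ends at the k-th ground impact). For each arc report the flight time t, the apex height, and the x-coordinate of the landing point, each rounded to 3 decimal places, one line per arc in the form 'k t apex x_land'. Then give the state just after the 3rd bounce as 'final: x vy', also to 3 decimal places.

Arc 1: start y=7.740, vy=16.600 → t=3.735, apex=21.518, x_land=44.926, impact vy=-20.745
  bounce: vy ← 0.57·20.745 = 11.825
Arc 2: start y=0.000, vy=11.825 → t=2.365, apex=6.991, x_land=73.376, impact vy=-11.825
  bounce: vy ← 0.57·11.825 = 6.740
Arc 3: start y=0.000, vy=6.740 → t=1.348, apex=2.271, x_land=89.593, impact vy=-6.740
  bounce: vy ← 0.57·6.740 = 3.842

1 3.735 21.518 44.926
2 2.365 6.991 73.376
3 1.348 2.271 89.593
final: 89.593 3.842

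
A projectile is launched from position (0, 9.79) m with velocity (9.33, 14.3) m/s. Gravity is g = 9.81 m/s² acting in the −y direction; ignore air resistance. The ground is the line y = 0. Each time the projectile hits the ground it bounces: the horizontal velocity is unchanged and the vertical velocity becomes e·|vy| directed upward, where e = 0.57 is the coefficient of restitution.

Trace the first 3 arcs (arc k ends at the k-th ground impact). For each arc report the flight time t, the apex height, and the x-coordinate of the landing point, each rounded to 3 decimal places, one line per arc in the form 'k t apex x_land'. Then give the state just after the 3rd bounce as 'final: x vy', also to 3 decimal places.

1 3.488 20.213 32.540
2 2.314 6.567 54.131
3 1.319 2.134 66.438
final: 66.438 3.688

Arc 1: start y=9.790, vy=14.300 → t=3.488, apex=20.213, x_land=32.540, impact vy=-19.914
  bounce: vy ← 0.57·19.914 = 11.351
Arc 2: start y=0.000, vy=11.351 → t=2.314, apex=6.567, x_land=54.131, impact vy=-11.351
  bounce: vy ← 0.57·11.351 = 6.470
Arc 3: start y=0.000, vy=6.470 → t=1.319, apex=2.134, x_land=66.438, impact vy=-6.470
  bounce: vy ← 0.57·6.470 = 3.688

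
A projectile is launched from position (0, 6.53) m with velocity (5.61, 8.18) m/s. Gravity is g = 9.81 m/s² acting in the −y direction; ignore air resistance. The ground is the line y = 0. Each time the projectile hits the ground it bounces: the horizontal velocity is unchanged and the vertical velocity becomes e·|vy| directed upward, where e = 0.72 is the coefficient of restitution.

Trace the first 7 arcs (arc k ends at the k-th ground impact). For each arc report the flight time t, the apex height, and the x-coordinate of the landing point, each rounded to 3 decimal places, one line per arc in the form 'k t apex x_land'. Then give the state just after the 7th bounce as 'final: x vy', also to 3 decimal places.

1 2.257 9.940 12.664
2 2.050 5.153 24.164
3 1.476 2.671 32.445
4 1.063 1.385 38.406
5 0.765 0.718 42.699
6 0.551 0.372 45.789
7 0.397 0.193 48.015
final: 48.015 1.401

Arc 1: start y=6.530, vy=8.180 → t=2.257, apex=9.940, x_land=12.664, impact vy=-13.965
  bounce: vy ← 0.72·13.965 = 10.055
Arc 2: start y=0.000, vy=10.055 → t=2.050, apex=5.153, x_land=24.164, impact vy=-10.055
  bounce: vy ← 0.72·10.055 = 7.240
Arc 3: start y=0.000, vy=7.240 → t=1.476, apex=2.671, x_land=32.445, impact vy=-7.240
  bounce: vy ← 0.72·7.240 = 5.213
Arc 4: start y=0.000, vy=5.213 → t=1.063, apex=1.385, x_land=38.406, impact vy=-5.213
  bounce: vy ← 0.72·5.213 = 3.753
Arc 5: start y=0.000, vy=3.753 → t=0.765, apex=0.718, x_land=42.699, impact vy=-3.753
  bounce: vy ← 0.72·3.753 = 2.702
Arc 6: start y=0.000, vy=2.702 → t=0.551, apex=0.372, x_land=45.789, impact vy=-2.702
  bounce: vy ← 0.72·2.702 = 1.946
Arc 7: start y=0.000, vy=1.946 → t=0.397, apex=0.193, x_land=48.015, impact vy=-1.946
  bounce: vy ← 0.72·1.946 = 1.401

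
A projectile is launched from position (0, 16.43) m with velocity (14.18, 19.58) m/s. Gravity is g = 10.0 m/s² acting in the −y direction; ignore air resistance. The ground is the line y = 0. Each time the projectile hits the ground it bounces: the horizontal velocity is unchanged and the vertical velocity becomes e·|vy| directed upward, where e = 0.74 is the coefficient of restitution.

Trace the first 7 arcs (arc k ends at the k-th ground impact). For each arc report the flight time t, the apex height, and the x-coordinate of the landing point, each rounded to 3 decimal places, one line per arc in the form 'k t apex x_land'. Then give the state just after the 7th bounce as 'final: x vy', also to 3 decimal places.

1 4.626 35.599 65.601
2 3.949 19.494 121.599
3 2.922 10.675 163.037
4 2.163 5.846 193.701
5 1.600 3.201 216.393
6 1.184 1.753 233.185
7 0.876 0.960 245.611
final: 245.611 3.242

Arc 1: start y=16.430, vy=19.580 → t=4.626, apex=35.599, x_land=65.601, impact vy=-26.683
  bounce: vy ← 0.74·26.683 = 19.745
Arc 2: start y=0.000, vy=19.745 → t=3.949, apex=19.494, x_land=121.599, impact vy=-19.745
  bounce: vy ← 0.74·19.745 = 14.612
Arc 3: start y=0.000, vy=14.612 → t=2.922, apex=10.675, x_land=163.037, impact vy=-14.612
  bounce: vy ← 0.74·14.612 = 10.813
Arc 4: start y=0.000, vy=10.813 → t=2.163, apex=5.846, x_land=193.701, impact vy=-10.813
  bounce: vy ← 0.74·10.813 = 8.001
Arc 5: start y=0.000, vy=8.001 → t=1.600, apex=3.201, x_land=216.393, impact vy=-8.001
  bounce: vy ← 0.74·8.001 = 5.921
Arc 6: start y=0.000, vy=5.921 → t=1.184, apex=1.753, x_land=233.185, impact vy=-5.921
  bounce: vy ← 0.74·5.921 = 4.382
Arc 7: start y=0.000, vy=4.382 → t=0.876, apex=0.960, x_land=245.611, impact vy=-4.382
  bounce: vy ← 0.74·4.382 = 3.242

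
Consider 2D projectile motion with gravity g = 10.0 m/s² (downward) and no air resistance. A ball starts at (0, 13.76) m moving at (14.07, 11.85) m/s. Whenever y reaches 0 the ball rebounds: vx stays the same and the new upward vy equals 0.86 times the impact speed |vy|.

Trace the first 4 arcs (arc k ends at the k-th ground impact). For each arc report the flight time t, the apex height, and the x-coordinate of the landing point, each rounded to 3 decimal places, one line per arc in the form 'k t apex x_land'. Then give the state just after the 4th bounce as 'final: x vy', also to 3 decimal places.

Arc 1: start y=13.760, vy=11.850 → t=3.224, apex=20.781, x_land=45.357, impact vy=-20.387
  bounce: vy ← 0.86·20.387 = 17.533
Arc 2: start y=0.000, vy=17.533 → t=3.507, apex=15.370, x_land=94.694, impact vy=-17.533
  bounce: vy ← 0.86·17.533 = 15.078
Arc 3: start y=0.000, vy=15.078 → t=3.016, apex=11.367, x_land=137.124, impact vy=-15.078
  bounce: vy ← 0.86·15.078 = 12.967
Arc 4: start y=0.000, vy=12.967 → t=2.593, apex=8.407, x_land=173.613, impact vy=-12.967
  bounce: vy ← 0.86·12.967 = 11.152

1 3.224 20.781 45.357
2 3.507 15.370 94.694
3 3.016 11.367 137.124
4 2.593 8.407 173.613
final: 173.613 11.152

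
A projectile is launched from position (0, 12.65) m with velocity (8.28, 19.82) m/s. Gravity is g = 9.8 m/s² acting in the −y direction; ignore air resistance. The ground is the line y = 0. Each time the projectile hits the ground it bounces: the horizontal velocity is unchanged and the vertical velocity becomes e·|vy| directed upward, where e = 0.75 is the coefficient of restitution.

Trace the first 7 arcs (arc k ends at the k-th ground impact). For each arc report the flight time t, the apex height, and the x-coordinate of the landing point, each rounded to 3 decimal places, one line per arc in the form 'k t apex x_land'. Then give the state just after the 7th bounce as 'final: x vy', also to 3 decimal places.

1 4.605 32.692 38.133
2 3.875 18.390 70.214
3 2.906 10.344 94.275
4 2.179 5.819 112.320
5 1.635 3.273 125.855
6 1.226 1.841 136.005
7 0.919 1.036 143.618
final: 143.618 3.379

Arc 1: start y=12.650, vy=19.820 → t=4.605, apex=32.692, x_land=38.133, impact vy=-25.313
  bounce: vy ← 0.75·25.313 = 18.985
Arc 2: start y=0.000, vy=18.985 → t=3.875, apex=18.390, x_land=70.214, impact vy=-18.985
  bounce: vy ← 0.75·18.985 = 14.239
Arc 3: start y=0.000, vy=14.239 → t=2.906, apex=10.344, x_land=94.275, impact vy=-14.239
  bounce: vy ← 0.75·14.239 = 10.679
Arc 4: start y=0.000, vy=10.679 → t=2.179, apex=5.819, x_land=112.320, impact vy=-10.679
  bounce: vy ← 0.75·10.679 = 8.009
Arc 5: start y=0.000, vy=8.009 → t=1.635, apex=3.273, x_land=125.855, impact vy=-8.009
  bounce: vy ← 0.75·8.009 = 6.007
Arc 6: start y=0.000, vy=6.007 → t=1.226, apex=1.841, x_land=136.005, impact vy=-6.007
  bounce: vy ← 0.75·6.007 = 4.505
Arc 7: start y=0.000, vy=4.505 → t=0.919, apex=1.036, x_land=143.618, impact vy=-4.505
  bounce: vy ← 0.75·4.505 = 3.379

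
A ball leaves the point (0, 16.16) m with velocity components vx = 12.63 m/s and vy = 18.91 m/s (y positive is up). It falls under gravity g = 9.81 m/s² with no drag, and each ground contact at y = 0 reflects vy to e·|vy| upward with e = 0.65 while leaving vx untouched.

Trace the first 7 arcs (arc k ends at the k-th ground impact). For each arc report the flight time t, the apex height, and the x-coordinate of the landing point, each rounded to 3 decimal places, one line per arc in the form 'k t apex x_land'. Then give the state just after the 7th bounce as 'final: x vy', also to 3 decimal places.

1 4.575 34.386 57.786
2 3.442 14.528 101.259
3 2.237 6.138 129.516
4 1.454 2.593 147.883
5 0.945 1.096 159.822
6 0.614 0.463 167.582
7 0.399 0.196 172.626
final: 172.626 1.273

Arc 1: start y=16.160, vy=18.910 → t=4.575, apex=34.386, x_land=57.786, impact vy=-25.974
  bounce: vy ← 0.65·25.974 = 16.883
Arc 2: start y=0.000, vy=16.883 → t=3.442, apex=14.528, x_land=101.259, impact vy=-16.883
  bounce: vy ← 0.65·16.883 = 10.974
Arc 3: start y=0.000, vy=10.974 → t=2.237, apex=6.138, x_land=129.516, impact vy=-10.974
  bounce: vy ← 0.65·10.974 = 7.133
Arc 4: start y=0.000, vy=7.133 → t=1.454, apex=2.593, x_land=147.883, impact vy=-7.133
  bounce: vy ← 0.65·7.133 = 4.637
Arc 5: start y=0.000, vy=4.637 → t=0.945, apex=1.096, x_land=159.822, impact vy=-4.637
  bounce: vy ← 0.65·4.637 = 3.014
Arc 6: start y=0.000, vy=3.014 → t=0.614, apex=0.463, x_land=167.582, impact vy=-3.014
  bounce: vy ← 0.65·3.014 = 1.959
Arc 7: start y=0.000, vy=1.959 → t=0.399, apex=0.196, x_land=172.626, impact vy=-1.959
  bounce: vy ← 0.65·1.959 = 1.273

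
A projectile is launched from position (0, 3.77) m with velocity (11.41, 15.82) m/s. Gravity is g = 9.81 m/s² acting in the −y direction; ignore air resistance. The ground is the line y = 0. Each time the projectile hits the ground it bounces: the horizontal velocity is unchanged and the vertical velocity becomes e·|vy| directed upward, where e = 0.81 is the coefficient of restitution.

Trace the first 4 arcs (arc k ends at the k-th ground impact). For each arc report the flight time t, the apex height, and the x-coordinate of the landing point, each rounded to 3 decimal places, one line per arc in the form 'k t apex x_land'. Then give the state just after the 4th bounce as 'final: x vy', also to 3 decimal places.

1 3.448 16.526 39.344
2 2.974 10.843 73.272
3 2.409 7.114 100.754
4 1.951 4.667 123.015
final: 123.015 7.751

Arc 1: start y=3.770, vy=15.820 → t=3.448, apex=16.526, x_land=39.344, impact vy=-18.007
  bounce: vy ← 0.81·18.007 = 14.585
Arc 2: start y=0.000, vy=14.585 → t=2.974, apex=10.843, x_land=73.272, impact vy=-14.585
  bounce: vy ← 0.81·14.585 = 11.814
Arc 3: start y=0.000, vy=11.814 → t=2.409, apex=7.114, x_land=100.754, impact vy=-11.814
  bounce: vy ← 0.81·11.814 = 9.569
Arc 4: start y=0.000, vy=9.569 → t=1.951, apex=4.667, x_land=123.015, impact vy=-9.569
  bounce: vy ← 0.81·9.569 = 7.751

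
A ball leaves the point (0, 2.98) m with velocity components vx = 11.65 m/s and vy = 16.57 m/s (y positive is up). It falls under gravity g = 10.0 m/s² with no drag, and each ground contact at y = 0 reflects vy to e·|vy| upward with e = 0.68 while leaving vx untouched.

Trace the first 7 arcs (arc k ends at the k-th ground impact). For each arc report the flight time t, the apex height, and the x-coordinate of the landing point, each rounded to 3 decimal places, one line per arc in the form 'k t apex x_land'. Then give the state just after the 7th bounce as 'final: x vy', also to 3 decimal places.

1 3.485 16.708 40.600
2 2.486 7.726 69.564
3 1.691 3.572 89.258
4 1.150 1.652 102.651
5 0.782 0.764 111.758
6 0.532 0.353 117.951
7 0.361 0.163 122.162
final: 122.162 1.229

Arc 1: start y=2.980, vy=16.570 → t=3.485, apex=16.708, x_land=40.600, impact vy=-18.280
  bounce: vy ← 0.68·18.280 = 12.431
Arc 2: start y=0.000, vy=12.431 → t=2.486, apex=7.726, x_land=69.564, impact vy=-12.431
  bounce: vy ← 0.68·12.431 = 8.453
Arc 3: start y=0.000, vy=8.453 → t=1.691, apex=3.572, x_land=89.258, impact vy=-8.453
  bounce: vy ← 0.68·8.453 = 5.748
Arc 4: start y=0.000, vy=5.748 → t=1.150, apex=1.652, x_land=102.651, impact vy=-5.748
  bounce: vy ← 0.68·5.748 = 3.909
Arc 5: start y=0.000, vy=3.909 → t=0.782, apex=0.764, x_land=111.758, impact vy=-3.909
  bounce: vy ← 0.68·3.909 = 2.658
Arc 6: start y=0.000, vy=2.658 → t=0.532, apex=0.353, x_land=117.951, impact vy=-2.658
  bounce: vy ← 0.68·2.658 = 1.807
Arc 7: start y=0.000, vy=1.807 → t=0.361, apex=0.163, x_land=122.162, impact vy=-1.807
  bounce: vy ← 0.68·1.807 = 1.229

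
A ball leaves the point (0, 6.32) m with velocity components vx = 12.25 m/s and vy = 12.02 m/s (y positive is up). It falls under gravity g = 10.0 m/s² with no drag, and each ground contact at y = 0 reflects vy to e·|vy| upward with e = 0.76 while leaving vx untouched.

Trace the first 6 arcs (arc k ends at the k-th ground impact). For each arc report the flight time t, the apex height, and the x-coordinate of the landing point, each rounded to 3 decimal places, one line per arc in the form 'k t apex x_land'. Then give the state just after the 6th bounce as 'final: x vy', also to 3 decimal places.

1 2.848 13.544 34.886
2 2.502 7.823 65.532
3 1.901 4.519 88.822
4 1.445 2.610 106.523
5 1.098 1.507 119.976
6 0.835 0.871 130.200
final: 130.200 3.172

Arc 1: start y=6.320, vy=12.020 → t=2.848, apex=13.544, x_land=34.886, impact vy=-16.458
  bounce: vy ← 0.76·16.458 = 12.508
Arc 2: start y=0.000, vy=12.508 → t=2.502, apex=7.823, x_land=65.532, impact vy=-12.508
  bounce: vy ← 0.76·12.508 = 9.506
Arc 3: start y=0.000, vy=9.506 → t=1.901, apex=4.519, x_land=88.822, impact vy=-9.506
  bounce: vy ← 0.76·9.506 = 7.225
Arc 4: start y=0.000, vy=7.225 → t=1.445, apex=2.610, x_land=106.523, impact vy=-7.225
  bounce: vy ← 0.76·7.225 = 5.491
Arc 5: start y=0.000, vy=5.491 → t=1.098, apex=1.507, x_land=119.976, impact vy=-5.491
  bounce: vy ← 0.76·5.491 = 4.173
Arc 6: start y=0.000, vy=4.173 → t=0.835, apex=0.871, x_land=130.200, impact vy=-4.173
  bounce: vy ← 0.76·4.173 = 3.172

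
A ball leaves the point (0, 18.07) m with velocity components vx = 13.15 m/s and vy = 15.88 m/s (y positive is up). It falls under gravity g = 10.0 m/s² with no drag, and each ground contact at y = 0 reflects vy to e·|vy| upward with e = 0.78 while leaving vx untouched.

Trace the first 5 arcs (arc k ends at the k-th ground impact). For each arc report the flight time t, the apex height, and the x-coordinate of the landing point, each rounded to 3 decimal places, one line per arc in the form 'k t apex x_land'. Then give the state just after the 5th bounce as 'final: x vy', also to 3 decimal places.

1 4.065 30.679 53.455
2 3.864 18.665 104.269
3 3.014 11.356 143.904
4 2.351 6.909 174.820
5 1.834 4.203 198.934
final: 198.934 7.152

Arc 1: start y=18.070, vy=15.880 → t=4.065, apex=30.679, x_land=53.455, impact vy=-24.770
  bounce: vy ← 0.78·24.770 = 19.321
Arc 2: start y=0.000, vy=19.321 → t=3.864, apex=18.665, x_land=104.269, impact vy=-19.321
  bounce: vy ← 0.78·19.321 = 15.070
Arc 3: start y=0.000, vy=15.070 → t=3.014, apex=11.356, x_land=143.904, impact vy=-15.070
  bounce: vy ← 0.78·15.070 = 11.755
Arc 4: start y=0.000, vy=11.755 → t=2.351, apex=6.909, x_land=174.820, impact vy=-11.755
  bounce: vy ← 0.78·11.755 = 9.169
Arc 5: start y=0.000, vy=9.169 → t=1.834, apex=4.203, x_land=198.934, impact vy=-9.169
  bounce: vy ← 0.78·9.169 = 7.152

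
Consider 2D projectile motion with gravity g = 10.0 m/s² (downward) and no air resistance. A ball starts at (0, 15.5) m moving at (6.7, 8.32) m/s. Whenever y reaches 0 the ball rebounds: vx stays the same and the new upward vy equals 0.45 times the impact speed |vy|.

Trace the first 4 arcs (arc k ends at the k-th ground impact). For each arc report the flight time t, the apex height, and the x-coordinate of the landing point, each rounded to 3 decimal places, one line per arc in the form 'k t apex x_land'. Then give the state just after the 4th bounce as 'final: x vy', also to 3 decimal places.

1 2.779 18.961 18.622
2 1.753 3.840 30.364
3 0.789 0.778 35.649
4 0.355 0.157 38.026
final: 38.026 0.799

Arc 1: start y=15.500, vy=8.320 → t=2.779, apex=18.961, x_land=18.622, impact vy=-19.474
  bounce: vy ← 0.45·19.474 = 8.763
Arc 2: start y=0.000, vy=8.763 → t=1.753, apex=3.840, x_land=30.364, impact vy=-8.763
  bounce: vy ← 0.45·8.763 = 3.943
Arc 3: start y=0.000, vy=3.943 → t=0.789, apex=0.778, x_land=35.649, impact vy=-3.943
  bounce: vy ← 0.45·3.943 = 1.775
Arc 4: start y=0.000, vy=1.775 → t=0.355, apex=0.157, x_land=38.026, impact vy=-1.775
  bounce: vy ← 0.45·1.775 = 0.799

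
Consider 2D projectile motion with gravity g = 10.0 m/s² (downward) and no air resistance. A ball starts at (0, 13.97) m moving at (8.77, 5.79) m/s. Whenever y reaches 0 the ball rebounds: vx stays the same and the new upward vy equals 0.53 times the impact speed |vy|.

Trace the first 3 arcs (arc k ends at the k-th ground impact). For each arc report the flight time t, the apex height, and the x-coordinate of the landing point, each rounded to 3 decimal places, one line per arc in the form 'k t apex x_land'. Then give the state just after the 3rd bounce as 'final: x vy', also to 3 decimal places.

1 2.348 15.646 20.592
2 1.875 4.395 37.036
3 0.994 1.235 45.752
final: 45.752 2.634

Arc 1: start y=13.970, vy=5.790 → t=2.348, apex=15.646, x_land=20.592, impact vy=-17.690
  bounce: vy ← 0.53·17.690 = 9.376
Arc 2: start y=0.000, vy=9.376 → t=1.875, apex=4.395, x_land=37.036, impact vy=-9.376
  bounce: vy ← 0.53·9.376 = 4.969
Arc 3: start y=0.000, vy=4.969 → t=0.994, apex=1.235, x_land=45.752, impact vy=-4.969
  bounce: vy ← 0.53·4.969 = 2.634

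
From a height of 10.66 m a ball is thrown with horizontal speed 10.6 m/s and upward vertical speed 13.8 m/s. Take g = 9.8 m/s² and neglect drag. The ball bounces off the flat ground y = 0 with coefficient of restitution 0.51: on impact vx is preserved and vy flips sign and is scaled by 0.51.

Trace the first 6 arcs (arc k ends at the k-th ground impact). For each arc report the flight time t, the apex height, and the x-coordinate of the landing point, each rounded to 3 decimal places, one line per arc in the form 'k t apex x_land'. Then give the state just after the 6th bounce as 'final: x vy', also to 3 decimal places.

1 3.447 20.376 36.542
2 2.080 5.300 58.590
3 1.061 1.378 69.835
4 0.541 0.359 75.570
5 0.276 0.093 78.494
6 0.141 0.024 79.986
final: 79.986 0.352

Arc 1: start y=10.660, vy=13.800 → t=3.447, apex=20.376, x_land=36.542, impact vy=-19.984
  bounce: vy ← 0.51·19.984 = 10.192
Arc 2: start y=0.000, vy=10.192 → t=2.080, apex=5.300, x_land=58.590, impact vy=-10.192
  bounce: vy ← 0.51·10.192 = 5.198
Arc 3: start y=0.000, vy=5.198 → t=1.061, apex=1.378, x_land=69.835, impact vy=-5.198
  bounce: vy ← 0.51·5.198 = 2.651
Arc 4: start y=0.000, vy=2.651 → t=0.541, apex=0.359, x_land=75.570, impact vy=-2.651
  bounce: vy ← 0.51·2.651 = 1.352
Arc 5: start y=0.000, vy=1.352 → t=0.276, apex=0.093, x_land=78.494, impact vy=-1.352
  bounce: vy ← 0.51·1.352 = 0.690
Arc 6: start y=0.000, vy=0.690 → t=0.141, apex=0.024, x_land=79.986, impact vy=-0.690
  bounce: vy ← 0.51·0.690 = 0.352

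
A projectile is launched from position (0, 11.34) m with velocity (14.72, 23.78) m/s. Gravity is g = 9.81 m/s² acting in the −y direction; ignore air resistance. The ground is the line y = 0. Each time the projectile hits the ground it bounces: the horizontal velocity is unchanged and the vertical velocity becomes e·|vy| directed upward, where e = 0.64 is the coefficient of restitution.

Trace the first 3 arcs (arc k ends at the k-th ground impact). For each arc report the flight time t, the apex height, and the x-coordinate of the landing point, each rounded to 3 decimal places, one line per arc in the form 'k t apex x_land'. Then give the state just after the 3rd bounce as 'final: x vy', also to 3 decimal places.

Arc 1: start y=11.340, vy=23.780 → t=5.286, apex=40.162, x_land=77.803, impact vy=-28.071
  bounce: vy ← 0.64·28.071 = 17.965
Arc 2: start y=0.000, vy=17.965 → t=3.663, apex=16.450, x_land=131.717, impact vy=-17.965
  bounce: vy ← 0.64·17.965 = 11.498
Arc 3: start y=0.000, vy=11.498 → t=2.344, apex=6.738, x_land=166.223, impact vy=-11.498
  bounce: vy ← 0.64·11.498 = 7.359

1 5.286 40.162 77.803
2 3.663 16.450 131.717
3 2.344 6.738 166.223
final: 166.223 7.359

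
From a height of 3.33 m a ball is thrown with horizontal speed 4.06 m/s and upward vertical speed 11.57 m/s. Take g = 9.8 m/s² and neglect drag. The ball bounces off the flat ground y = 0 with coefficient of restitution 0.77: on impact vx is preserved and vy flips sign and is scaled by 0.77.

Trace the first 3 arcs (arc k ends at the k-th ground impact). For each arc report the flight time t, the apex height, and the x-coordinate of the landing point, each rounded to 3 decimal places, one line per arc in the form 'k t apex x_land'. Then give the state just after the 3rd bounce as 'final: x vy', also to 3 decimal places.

1 2.621 10.160 10.639
2 2.218 6.024 19.643
3 1.707 3.571 26.575
final: 26.575 6.442

Arc 1: start y=3.330, vy=11.570 → t=2.621, apex=10.160, x_land=10.639, impact vy=-14.111
  bounce: vy ← 0.77·14.111 = 10.866
Arc 2: start y=0.000, vy=10.866 → t=2.218, apex=6.024, x_land=19.643, impact vy=-10.866
  bounce: vy ← 0.77·10.866 = 8.367
Arc 3: start y=0.000, vy=8.367 → t=1.707, apex=3.571, x_land=26.575, impact vy=-8.367
  bounce: vy ← 0.77·8.367 = 6.442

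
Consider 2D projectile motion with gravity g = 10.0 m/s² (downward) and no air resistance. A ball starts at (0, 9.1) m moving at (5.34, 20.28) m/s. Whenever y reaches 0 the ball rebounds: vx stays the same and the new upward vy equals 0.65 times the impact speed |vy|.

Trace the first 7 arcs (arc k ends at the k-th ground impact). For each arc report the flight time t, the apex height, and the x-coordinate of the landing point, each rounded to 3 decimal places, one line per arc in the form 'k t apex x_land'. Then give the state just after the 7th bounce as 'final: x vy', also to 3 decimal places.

1 4.464 29.664 23.836
2 3.166 12.533 40.745
3 2.058 5.295 51.736
4 1.338 2.237 58.880
5 0.870 0.945 63.523
6 0.565 0.399 66.542
7 0.367 0.169 68.504
final: 68.504 1.194

Arc 1: start y=9.100, vy=20.280 → t=4.464, apex=29.664, x_land=23.836, impact vy=-24.357
  bounce: vy ← 0.65·24.357 = 15.832
Arc 2: start y=0.000, vy=15.832 → t=3.166, apex=12.533, x_land=40.745, impact vy=-15.832
  bounce: vy ← 0.65·15.832 = 10.291
Arc 3: start y=0.000, vy=10.291 → t=2.058, apex=5.295, x_land=51.736, impact vy=-10.291
  bounce: vy ← 0.65·10.291 = 6.689
Arc 4: start y=0.000, vy=6.689 → t=1.338, apex=2.237, x_land=58.880, impact vy=-6.689
  bounce: vy ← 0.65·6.689 = 4.348
Arc 5: start y=0.000, vy=4.348 → t=0.870, apex=0.945, x_land=63.523, impact vy=-4.348
  bounce: vy ← 0.65·4.348 = 2.826
Arc 6: start y=0.000, vy=2.826 → t=0.565, apex=0.399, x_land=66.542, impact vy=-2.826
  bounce: vy ← 0.65·2.826 = 1.837
Arc 7: start y=0.000, vy=1.837 → t=0.367, apex=0.169, x_land=68.504, impact vy=-1.837
  bounce: vy ← 0.65·1.837 = 1.194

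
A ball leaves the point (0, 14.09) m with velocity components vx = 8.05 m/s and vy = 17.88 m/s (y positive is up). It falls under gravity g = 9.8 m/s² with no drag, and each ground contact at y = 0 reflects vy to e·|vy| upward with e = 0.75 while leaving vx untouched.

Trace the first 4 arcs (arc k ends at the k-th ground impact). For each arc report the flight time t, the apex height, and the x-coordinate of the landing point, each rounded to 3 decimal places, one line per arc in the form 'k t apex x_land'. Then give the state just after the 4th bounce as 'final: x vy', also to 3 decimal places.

Arc 1: start y=14.090, vy=17.880 → t=4.315, apex=30.401, x_land=34.738, impact vy=-24.410
  bounce: vy ← 0.75·24.410 = 18.308
Arc 2: start y=0.000, vy=18.308 → t=3.736, apex=17.101, x_land=64.815, impact vy=-18.308
  bounce: vy ← 0.75·18.308 = 13.731
Arc 3: start y=0.000, vy=13.731 → t=2.802, apex=9.619, x_land=87.373, impact vy=-13.731
  bounce: vy ← 0.75·13.731 = 10.298
Arc 4: start y=0.000, vy=10.298 → t=2.102, apex=5.411, x_land=104.291, impact vy=-10.298
  bounce: vy ← 0.75·10.298 = 7.724

1 4.315 30.401 34.738
2 3.736 17.101 64.815
3 2.802 9.619 87.373
4 2.102 5.411 104.291
final: 104.291 7.724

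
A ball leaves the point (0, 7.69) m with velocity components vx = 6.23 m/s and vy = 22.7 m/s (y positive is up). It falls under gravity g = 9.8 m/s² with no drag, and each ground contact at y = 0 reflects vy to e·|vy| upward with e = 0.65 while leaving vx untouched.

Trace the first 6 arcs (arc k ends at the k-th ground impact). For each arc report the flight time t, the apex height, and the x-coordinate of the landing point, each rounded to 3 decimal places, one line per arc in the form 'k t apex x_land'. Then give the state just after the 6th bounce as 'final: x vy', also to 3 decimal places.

1 4.950 33.980 30.837
2 3.423 14.357 52.165
3 2.225 6.066 66.028
4 1.446 2.563 75.039
5 0.940 1.083 80.896
6 0.611 0.457 84.703
final: 84.703 1.946

Arc 1: start y=7.690, vy=22.700 → t=4.950, apex=33.980, x_land=30.837, impact vy=-25.807
  bounce: vy ← 0.65·25.807 = 16.775
Arc 2: start y=0.000, vy=16.775 → t=3.423, apex=14.357, x_land=52.165, impact vy=-16.775
  bounce: vy ← 0.65·16.775 = 10.904
Arc 3: start y=0.000, vy=10.904 → t=2.225, apex=6.066, x_land=66.028, impact vy=-10.904
  bounce: vy ← 0.65·10.904 = 7.087
Arc 4: start y=0.000, vy=7.087 → t=1.446, apex=2.563, x_land=75.039, impact vy=-7.087
  bounce: vy ← 0.65·7.087 = 4.607
Arc 5: start y=0.000, vy=4.607 → t=0.940, apex=1.083, x_land=80.896, impact vy=-4.607
  bounce: vy ← 0.65·4.607 = 2.994
Arc 6: start y=0.000, vy=2.994 → t=0.611, apex=0.457, x_land=84.703, impact vy=-2.994
  bounce: vy ← 0.65·2.994 = 1.946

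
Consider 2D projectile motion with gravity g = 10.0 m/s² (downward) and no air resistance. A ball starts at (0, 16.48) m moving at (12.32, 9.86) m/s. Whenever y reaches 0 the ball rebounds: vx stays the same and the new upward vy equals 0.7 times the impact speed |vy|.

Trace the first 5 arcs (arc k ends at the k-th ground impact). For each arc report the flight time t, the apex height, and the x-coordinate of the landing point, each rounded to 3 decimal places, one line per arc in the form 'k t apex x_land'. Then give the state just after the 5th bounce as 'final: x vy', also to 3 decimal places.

Arc 1: start y=16.480, vy=9.860 → t=3.052, apex=21.341, x_land=37.600, impact vy=-20.660
  bounce: vy ← 0.7·20.660 = 14.462
Arc 2: start y=0.000, vy=14.462 → t=2.892, apex=10.457, x_land=73.234, impact vy=-14.462
  bounce: vy ← 0.7·14.462 = 10.123
Arc 3: start y=0.000, vy=10.123 → t=2.025, apex=5.124, x_land=98.177, impact vy=-10.123
  bounce: vy ← 0.7·10.123 = 7.086
Arc 4: start y=0.000, vy=7.086 → t=1.417, apex=2.511, x_land=115.638, impact vy=-7.086
  bounce: vy ← 0.7·7.086 = 4.960
Arc 5: start y=0.000, vy=4.960 → t=0.992, apex=1.230, x_land=127.860, impact vy=-4.960
  bounce: vy ← 0.7·4.960 = 3.472

1 3.052 21.341 37.600
2 2.892 10.457 73.234
3 2.025 5.124 98.177
4 1.417 2.511 115.638
5 0.992 1.230 127.860
final: 127.860 3.472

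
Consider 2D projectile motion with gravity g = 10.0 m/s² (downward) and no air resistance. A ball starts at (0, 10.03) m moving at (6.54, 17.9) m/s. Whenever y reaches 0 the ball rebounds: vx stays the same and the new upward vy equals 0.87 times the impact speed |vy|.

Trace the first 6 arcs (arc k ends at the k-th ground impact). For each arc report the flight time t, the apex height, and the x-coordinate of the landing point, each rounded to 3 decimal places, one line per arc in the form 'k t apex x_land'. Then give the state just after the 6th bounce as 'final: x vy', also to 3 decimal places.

1 4.073 26.050 26.635
2 3.972 19.718 52.609
3 3.455 14.924 75.207
4 3.006 11.296 94.867
5 2.615 8.550 111.972
6 2.275 6.472 126.853
final: 126.853 9.898

Arc 1: start y=10.030, vy=17.900 → t=4.073, apex=26.050, x_land=26.635, impact vy=-22.826
  bounce: vy ← 0.87·22.826 = 19.858
Arc 2: start y=0.000, vy=19.858 → t=3.972, apex=19.718, x_land=52.609, impact vy=-19.858
  bounce: vy ← 0.87·19.858 = 17.277
Arc 3: start y=0.000, vy=17.277 → t=3.455, apex=14.924, x_land=75.207, impact vy=-17.277
  bounce: vy ← 0.87·17.277 = 15.031
Arc 4: start y=0.000, vy=15.031 → t=3.006, apex=11.296, x_land=94.867, impact vy=-15.031
  bounce: vy ← 0.87·15.031 = 13.077
Arc 5: start y=0.000, vy=13.077 → t=2.615, apex=8.550, x_land=111.972, impact vy=-13.077
  bounce: vy ← 0.87·13.077 = 11.377
Arc 6: start y=0.000, vy=11.377 → t=2.275, apex=6.472, x_land=126.853, impact vy=-11.377
  bounce: vy ← 0.87·11.377 = 9.898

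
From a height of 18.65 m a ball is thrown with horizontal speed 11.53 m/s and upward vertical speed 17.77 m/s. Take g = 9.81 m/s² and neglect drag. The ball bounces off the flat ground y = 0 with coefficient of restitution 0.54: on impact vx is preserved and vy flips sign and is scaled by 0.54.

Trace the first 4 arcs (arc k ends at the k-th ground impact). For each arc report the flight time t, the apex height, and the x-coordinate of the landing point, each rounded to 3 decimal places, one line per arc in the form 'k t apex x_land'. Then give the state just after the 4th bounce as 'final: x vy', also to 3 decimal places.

Arc 1: start y=18.650, vy=17.770 → t=4.473, apex=34.744, x_land=51.572, impact vy=-26.109
  bounce: vy ← 0.54·26.109 = 14.099
Arc 2: start y=0.000, vy=14.099 → t=2.874, apex=10.131, x_land=84.714, impact vy=-14.099
  bounce: vy ← 0.54·14.099 = 7.613
Arc 3: start y=0.000, vy=7.613 → t=1.552, apex=2.954, x_land=102.611, impact vy=-7.613
  bounce: vy ← 0.54·7.613 = 4.111
Arc 4: start y=0.000, vy=4.111 → t=0.838, apex=0.861, x_land=112.275, impact vy=-4.111
  bounce: vy ← 0.54·4.111 = 2.220

1 4.473 34.744 51.572
2 2.874 10.131 84.714
3 1.552 2.954 102.611
4 0.838 0.861 112.275
final: 112.275 2.220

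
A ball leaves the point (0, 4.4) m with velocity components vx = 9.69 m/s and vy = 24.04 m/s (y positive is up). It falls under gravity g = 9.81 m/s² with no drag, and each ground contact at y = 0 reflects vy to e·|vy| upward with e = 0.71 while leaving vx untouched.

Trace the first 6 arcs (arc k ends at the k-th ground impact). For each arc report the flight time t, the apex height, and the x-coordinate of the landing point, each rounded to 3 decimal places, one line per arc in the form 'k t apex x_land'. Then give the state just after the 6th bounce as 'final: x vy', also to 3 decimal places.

Arc 1: start y=4.400, vy=24.040 → t=5.078, apex=33.856, x_land=49.204, impact vy=-25.773
  bounce: vy ← 0.71·25.773 = 18.299
Arc 2: start y=0.000, vy=18.299 → t=3.731, apex=17.067, x_land=85.354, impact vy=-18.299
  bounce: vy ← 0.71·18.299 = 12.992
Arc 3: start y=0.000, vy=12.992 → t=2.649, apex=8.603, x_land=111.020, impact vy=-12.992
  bounce: vy ← 0.71·12.992 = 9.224
Arc 4: start y=0.000, vy=9.224 → t=1.881, apex=4.337, x_land=129.244, impact vy=-9.224
  bounce: vy ← 0.71·9.224 = 6.549
Arc 5: start y=0.000, vy=6.549 → t=1.335, apex=2.186, x_land=142.182, impact vy=-6.549
  bounce: vy ← 0.71·6.549 = 4.650
Arc 6: start y=0.000, vy=4.650 → t=0.948, apex=1.102, x_land=151.368, impact vy=-4.650
  bounce: vy ← 0.71·4.650 = 3.302

1 5.078 33.856 49.204
2 3.731 17.067 85.354
3 2.649 8.603 111.020
4 1.881 4.337 129.244
5 1.335 2.186 142.182
6 0.948 1.102 151.368
final: 151.368 3.302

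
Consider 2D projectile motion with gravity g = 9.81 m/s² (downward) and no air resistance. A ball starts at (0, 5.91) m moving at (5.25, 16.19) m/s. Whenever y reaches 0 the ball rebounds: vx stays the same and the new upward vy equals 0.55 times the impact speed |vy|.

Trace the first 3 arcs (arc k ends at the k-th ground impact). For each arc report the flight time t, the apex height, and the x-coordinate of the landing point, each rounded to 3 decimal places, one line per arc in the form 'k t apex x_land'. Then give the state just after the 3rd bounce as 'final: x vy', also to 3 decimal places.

1 3.632 19.270 19.070
2 2.180 5.829 30.517
3 1.199 1.763 36.812
final: 36.812 3.235

Arc 1: start y=5.910, vy=16.190 → t=3.632, apex=19.270, x_land=19.070, impact vy=-19.444
  bounce: vy ← 0.55·19.444 = 10.694
Arc 2: start y=0.000, vy=10.694 → t=2.180, apex=5.829, x_land=30.517, impact vy=-10.694
  bounce: vy ← 0.55·10.694 = 5.882
Arc 3: start y=0.000, vy=5.882 → t=1.199, apex=1.763, x_land=36.812, impact vy=-5.882
  bounce: vy ← 0.55·5.882 = 3.235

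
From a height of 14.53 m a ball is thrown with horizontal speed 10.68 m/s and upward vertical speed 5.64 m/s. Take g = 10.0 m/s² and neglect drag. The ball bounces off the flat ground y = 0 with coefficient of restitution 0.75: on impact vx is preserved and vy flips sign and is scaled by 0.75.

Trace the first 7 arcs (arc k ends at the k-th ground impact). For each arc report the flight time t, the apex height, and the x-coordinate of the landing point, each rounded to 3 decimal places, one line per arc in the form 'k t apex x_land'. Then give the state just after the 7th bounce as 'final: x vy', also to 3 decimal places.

Arc 1: start y=14.530, vy=5.640 → t=2.360, apex=16.120, x_land=25.200, impact vy=-17.956
  bounce: vy ← 0.75·17.956 = 13.467
Arc 2: start y=0.000, vy=13.467 → t=2.693, apex=9.068, x_land=53.965, impact vy=-13.467
  bounce: vy ← 0.75·13.467 = 10.100
Arc 3: start y=0.000, vy=10.100 → t=2.020, apex=5.101, x_land=75.539, impact vy=-10.100
  bounce: vy ← 0.75·10.100 = 7.575
Arc 4: start y=0.000, vy=7.575 → t=1.515, apex=2.869, x_land=91.720, impact vy=-7.575
  bounce: vy ← 0.75·7.575 = 5.681
Arc 5: start y=0.000, vy=5.681 → t=1.136, apex=1.614, x_land=103.855, impact vy=-5.681
  bounce: vy ← 0.75·5.681 = 4.261
Arc 6: start y=0.000, vy=4.261 → t=0.852, apex=0.908, x_land=112.956, impact vy=-4.261
  bounce: vy ← 0.75·4.261 = 3.196
Arc 7: start y=0.000, vy=3.196 → t=0.639, apex=0.511, x_land=119.783, impact vy=-3.196
  bounce: vy ← 0.75·3.196 = 2.397

1 2.360 16.120 25.200
2 2.693 9.068 53.965
3 2.020 5.101 75.539
4 1.515 2.869 91.720
5 1.136 1.614 103.855
6 0.852 0.908 112.956
7 0.639 0.511 119.783
final: 119.783 2.397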